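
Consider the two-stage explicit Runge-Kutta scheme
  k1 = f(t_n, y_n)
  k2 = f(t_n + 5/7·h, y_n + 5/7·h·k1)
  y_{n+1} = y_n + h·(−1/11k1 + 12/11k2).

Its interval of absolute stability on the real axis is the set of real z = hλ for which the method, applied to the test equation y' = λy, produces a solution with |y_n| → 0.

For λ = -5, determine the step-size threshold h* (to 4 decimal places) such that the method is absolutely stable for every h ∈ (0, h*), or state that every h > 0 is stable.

With y'=λy (z=hλ):
  k1=λy_n ⇒ h·k1=z·y_n;  k2=λ(1+5/7z)y_n ⇒ h·k2=z(1+5/7z)y_n
  y_{n+1}/y_n = 1 − 1/11z + 12/11z(1+5/7z) = 1 + z + 60/77z²
  ⇒ R(z) = 1 + z + 60/77z².

Find x<0 with |R(x)|<1.
x=-0.77: |R|=0.6920
R=1: x+60/77x²=0 ⇒ x=−77/60=-1.2833; min R=1−1/(4·60/77)=0.6792>−1
Confirm numerically:
  x=-1.134: |R|=0.86804 <1
  x=-0.998: |R|=0.77811 <1
  x=-0.625: |R|=0.67938 <1
  x=-0.561: |R|=0.68424 <1
  x=-1.710: |R|=1.56852 >1
  x=-1.329: |R|=1.04729 >1
Interval (-1.2833, 0).

(-1.2833,0); λ=-5 ⇒ h* = (77/60)/5 = 0.2567.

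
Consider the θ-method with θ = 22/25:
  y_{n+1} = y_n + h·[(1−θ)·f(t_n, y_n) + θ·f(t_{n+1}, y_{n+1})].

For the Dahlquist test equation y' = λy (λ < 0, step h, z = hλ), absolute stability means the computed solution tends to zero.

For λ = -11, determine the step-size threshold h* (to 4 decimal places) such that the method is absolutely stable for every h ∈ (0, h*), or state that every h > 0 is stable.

(−∞, 0) — no finite endpoint. Any h>0 works for λ=-11.

With y'=λy (z=hλ):
  y_{n+1} = y_n + z·[3/25·y_n + 22/25·y_{n+1}] ⇒ (1 − 22/25z)y_{n+1} = (1 + 3/25z)y_n
  R(z) = (1 + 3/25z)/(1 − 22/25z).

Need |R(x)|<1, x<0.
x=-0.4: |R|=0.7041
x=-2: |R|=0.2754
x=-10: |R|=0.0204
x=-100: |R|=0.1236
θ=22/25≥1/2 ⇒ |1+3/25x|<|1−22/25x| ∀x<0 ⇒ stable on all of ℝ⁻.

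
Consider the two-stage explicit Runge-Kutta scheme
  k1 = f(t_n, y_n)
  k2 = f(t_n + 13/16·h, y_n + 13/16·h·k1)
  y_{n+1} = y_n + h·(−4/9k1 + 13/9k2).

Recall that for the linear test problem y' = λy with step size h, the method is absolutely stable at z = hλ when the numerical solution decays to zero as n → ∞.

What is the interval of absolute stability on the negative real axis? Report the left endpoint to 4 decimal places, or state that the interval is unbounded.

(-0.8521, 0).

On y'=λy, z=hλ:
  k1=λy_n ⇒ h·k1=z·y_n;  k2=λ(1+13/16z)y_n ⇒ h·k2=z(1+13/16z)y_n
  y_{n+1}/y_n = 1 − 4/9z + 13/9z(1+13/16z) = 1 + z + 169/144z²
  R(z) = 1 + z + 169/144z².

Boundary: |R(x)|=1, x<0.
x=-1.7: |R|=2.6917
R=1: x+169/144x²=0 ⇒ x=−144/169=-0.8521; min R=1−1/(4·169/144)=0.7870>−1
Confirm numerically:
  x=-0.698: |R|=0.87379 <1
  x=-0.520: |R|=0.79734 <1
  x=-0.451: |R|=0.78771 <1
  x=-0.350: |R|=0.79377 <1
  x=-1.386: |R|=1.86850 >1
  x=-0.874: |R|=1.02249 >1
Interval (-0.8521, 0).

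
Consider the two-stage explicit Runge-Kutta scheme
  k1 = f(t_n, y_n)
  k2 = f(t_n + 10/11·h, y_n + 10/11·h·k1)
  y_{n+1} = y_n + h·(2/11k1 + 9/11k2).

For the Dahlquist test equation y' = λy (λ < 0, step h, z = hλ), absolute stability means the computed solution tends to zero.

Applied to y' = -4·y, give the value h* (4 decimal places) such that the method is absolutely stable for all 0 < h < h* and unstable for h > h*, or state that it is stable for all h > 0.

With y'=λy (z=hλ):
  k1=λy_n ⇒ h·k1=z·y_n;  k2=λ(1+10/11z)y_n ⇒ h·k2=z(1+10/11z)y_n
  y_{n+1}/y_n = 1 + 2/11z + 9/11z(1+10/11z) = 1 + z + 90/121z²
  Hence R(z) = 1 + z + 90/121z².

Need |R(x)|<1, x<0.
x=-0.45: |R|=0.7006
R=1: x+90/121x²=0 ⇒ x=−121/90=-1.3444; min R=1−1/(4·90/121)=0.6639>−1
Confirm numerically:
  x=-1.184: |R|=0.85870 <1
  x=-1.152: |R|=0.83510 <1
  x=-0.947: |R|=0.72005 <1
  x=-0.687: |R|=0.66405 <1
  x=-1.643: |R|=1.36485 >1
  x=-1.377: |R|=1.03334 >1
Interval (-1.3444, 0).

(-1.3444,0); λ=-4 ⇒ h* = (121/90)/4 = 0.3361.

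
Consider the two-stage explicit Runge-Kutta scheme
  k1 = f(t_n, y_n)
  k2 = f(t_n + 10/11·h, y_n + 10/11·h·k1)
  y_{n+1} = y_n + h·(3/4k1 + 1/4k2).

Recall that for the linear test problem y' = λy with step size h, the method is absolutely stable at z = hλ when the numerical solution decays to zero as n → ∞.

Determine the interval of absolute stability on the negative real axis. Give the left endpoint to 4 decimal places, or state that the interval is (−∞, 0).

Set f=λy, z=hλ:
  k1=λy_n ⇒ h·k1=z·y_n;  k2=λ(1+10/11z)y_n ⇒ h·k2=z(1+10/11z)y_n
  y_{n+1}/y_n = 1 + 3/4z + 1/4z(1+10/11z) = 1 + z + 5/22z²
  R(z) = 1 + z + 5/22z².

Solve |R(x)|<1 on ℝ⁻.
x=-1.02: |R|=0.2165
R=1: x+5/22x²=0 ⇒ x=−22/5=-4.4000; min R=1−1/(4·5/22)=-0.1000>−1
Confirm numerically:
  x=-2.988: |R|=0.04112 <1
  x=-2.707: |R|=0.04158 <1
  x=-2.401: |R|=0.09082 <1
  x=-4.677: |R|=1.29444 >1
  x=-4.610: |R|=1.22002 >1
So |R|<1 on (-4.4000, 0).

(-4.4000, 0).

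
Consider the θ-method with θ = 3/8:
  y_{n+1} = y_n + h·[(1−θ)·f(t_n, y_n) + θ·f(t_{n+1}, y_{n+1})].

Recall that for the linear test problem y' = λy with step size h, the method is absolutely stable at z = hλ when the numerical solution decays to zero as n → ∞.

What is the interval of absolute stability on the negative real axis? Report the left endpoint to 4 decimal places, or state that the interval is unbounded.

(-8.0000, 0).

On y'=λy, z=hλ:
  y_{n+1} = y_n + z·[5/8·y_n + 3/8·y_{n+1}] ⇒ (1 − 3/8z)y_{n+1} = (1 + 5/8z)y_n
  so R(z) = (1 + 5/8z)/(1 − 3/8z).

Find x<0 with |R(x)|<1.
x=-0.45: |R|=0.6150
R=−1: 1+5/8x = −1+3/8x ⇒ -1/4x=2 ⇒ x=2/(-1/4)=-8.0000
Confirm numerically:
  x=-6.282: |R|=0.87201 <1
  x=-5.893: |R|=0.83590 <1
  x=-5.038: |R|=0.74371 <1
  x=-3.293: |R|=0.47346 <1
  x=-8.201: |R|=1.01233 >1
  x=-8.129: |R|=1.00797 >1
So |R|<1 on (-8.0000, 0).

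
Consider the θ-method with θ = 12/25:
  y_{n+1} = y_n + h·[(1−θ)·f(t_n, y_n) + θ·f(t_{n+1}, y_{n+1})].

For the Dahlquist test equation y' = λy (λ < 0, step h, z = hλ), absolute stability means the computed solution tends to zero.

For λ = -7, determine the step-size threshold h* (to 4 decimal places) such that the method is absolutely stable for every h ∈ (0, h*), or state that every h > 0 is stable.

(-50.0000,0); λ=-7 ⇒ h* = (50)/7 = 7.1429.

On y'=λy, z=hλ:
  y_{n+1} = y_n + z·[13/25·y_n + 12/25·y_{n+1}] ⇒ (1 − 12/25z)y_{n+1} = (1 + 13/25z)y_n
  R(z) = (1 + 13/25z)/(1 − 12/25z).

Boundary: |R(x)|=1, x<0.
x=-1: |R|=0.3243
R=−1: 1+13/25x = −1+12/25x ⇒ -1/25x=2 ⇒ x=2/(-1/25)=-50.0000
Confirm numerically:
  x=-40.473: |R|=0.98134 <1
  x=-24.766: |R|=0.92168 <1
  x=-23.115: |R|=0.91109 <1
  x=-50.174: |R|=1.00028 >1
  x=-50.120: |R|=1.00019 >1
So |R|<1 on (-50.0000, 0).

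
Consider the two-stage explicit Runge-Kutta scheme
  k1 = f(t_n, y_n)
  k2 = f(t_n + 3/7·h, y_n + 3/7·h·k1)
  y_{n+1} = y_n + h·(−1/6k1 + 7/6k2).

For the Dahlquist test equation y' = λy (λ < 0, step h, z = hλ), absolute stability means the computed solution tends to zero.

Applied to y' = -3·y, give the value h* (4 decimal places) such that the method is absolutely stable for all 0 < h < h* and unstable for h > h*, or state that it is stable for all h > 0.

(-2.0000,0); λ=-3 ⇒ h* = (2)/3 = 0.6667.

On y'=λy, z=hλ:
  k1=λy_n ⇒ h·k1=z·y_n;  k2=λ(1+3/7z)y_n ⇒ h·k2=z(1+3/7z)y_n
  y_{n+1}/y_n = 1 − 1/6z + 7/6z(1+3/7z) = 1 + z + 1/2z²
  Hence R(z) = 1 + z + 1/2z².

Find x<0 with |R(x)|<1.
x=-1.43: |R|=0.5924
R=1: x+1/2x²=0 ⇒ x=−2=-2.0000; min R=1−1/(4·1/2)=0.5000>−1
Confirm numerically:
  x=-1.936: |R|=0.93805 <1
  x=-1.299: |R|=0.54470 <1
  x=-1.268: |R|=0.53591 <1
  x=-1.161: |R|=0.51296 <1
  x=-2.469: |R|=1.57898 >1
  x=-2.271: |R|=1.30772 >1
Stable set (-2.0000, 0).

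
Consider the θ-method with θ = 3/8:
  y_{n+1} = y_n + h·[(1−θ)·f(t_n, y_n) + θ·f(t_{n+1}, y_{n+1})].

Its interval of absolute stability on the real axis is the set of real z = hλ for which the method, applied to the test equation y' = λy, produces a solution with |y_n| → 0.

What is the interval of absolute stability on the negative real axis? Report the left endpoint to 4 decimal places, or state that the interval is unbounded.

z∈(-8.0000,0).

Test eqn y'=λy, z=hλ:
  y_{n+1} = y_n + z·[5/8·y_n + 3/8·y_{n+1}] ⇒ (1 − 3/8z)y_{n+1} = (1 + 5/8z)y_n
  so R(z) = (1 + 5/8z)/(1 − 3/8z).

Solve |R(x)|<1 on ℝ⁻.
x=-0.53: |R|=0.5579
R=−1: 1+5/8x = −1+3/8x ⇒ -1/4x=2 ⇒ x=2/(-1/4)=-8.0000
Confirm numerically:
  x=-7.380: |R|=0.95886 <1
  x=-5.863: |R|=0.83298 <1
  x=-4.964: |R|=0.73475 <1
  x=-8.359: |R|=1.02171 >1
  x=-8.352: |R|=1.02130 >1
Interval (-8.0000, 0).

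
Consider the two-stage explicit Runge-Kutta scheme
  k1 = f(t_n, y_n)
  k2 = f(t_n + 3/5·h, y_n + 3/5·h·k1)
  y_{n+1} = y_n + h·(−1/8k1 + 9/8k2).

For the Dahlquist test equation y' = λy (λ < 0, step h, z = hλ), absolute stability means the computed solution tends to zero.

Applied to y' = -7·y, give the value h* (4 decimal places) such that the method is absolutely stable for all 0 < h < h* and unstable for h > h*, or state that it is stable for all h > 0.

(-1.4815,0); λ=-7 ⇒ h* = (40/27)/7 = 0.2116.

With y'=λy (z=hλ):
  k1=λy_n ⇒ h·k1=z·y_n;  k2=λ(1+3/5z)y_n ⇒ h·k2=z(1+3/5z)y_n
  y_{n+1}/y_n = 1 − 1/8z + 9/8z(1+3/5z) = 1 + z + 27/40z²
  ⇒ R(z) = 1 + z + 27/40z².

Need |R(x)|<1, x<0.
x=-1.4: |R|=0.9230
R=1: x+27/40x²=0 ⇒ x=−40/27=-1.4815; min R=1−1/(4·27/40)=0.6296>−1
Confirm numerically:
  x=-1.150: |R|=0.74269 <1
  x=-1.049: |R|=0.69377 <1
  x=-0.969: |R|=0.66480 <1
  x=-1.933: |R|=1.58913 >1
  x=-1.814: |R|=1.40715 >1
Stable set (-1.4815, 0).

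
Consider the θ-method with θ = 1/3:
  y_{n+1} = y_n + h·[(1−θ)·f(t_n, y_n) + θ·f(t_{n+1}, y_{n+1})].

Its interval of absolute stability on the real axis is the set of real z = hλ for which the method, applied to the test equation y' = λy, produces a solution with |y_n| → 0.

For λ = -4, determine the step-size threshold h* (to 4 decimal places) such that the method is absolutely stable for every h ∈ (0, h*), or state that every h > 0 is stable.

On y'=λy, z=hλ:
  y_{n+1} = y_n + z·[2/3·y_n + 1/3·y_{n+1}] ⇒ (1 − 1/3z)y_{n+1} = (1 + 2/3z)y_n
  so R(z) = (1 + 2/3z)/(1 − 1/3z).

Need |R(x)|<1, x<0.
x=-1.12: |R|=0.1845
R=−1: 1+2/3x = −1+1/3x ⇒ -1/3x=2 ⇒ x=2/(-1/3)=-6.0000
Confirm numerically:
  x=-5.399: |R|=0.92844 <1
  x=-5.292: |R|=0.91462 <1
  x=-5.242: |R|=0.90803 <1
  x=-3.892: |R|=0.69414 <1
  x=-6.552: |R|=1.05779 >1
  x=-6.461: |R|=1.04873 >1
Interval (-6.0000, 0).

(-6.0000,0); λ=-4 ⇒ h* = (6)/4 = 1.5000.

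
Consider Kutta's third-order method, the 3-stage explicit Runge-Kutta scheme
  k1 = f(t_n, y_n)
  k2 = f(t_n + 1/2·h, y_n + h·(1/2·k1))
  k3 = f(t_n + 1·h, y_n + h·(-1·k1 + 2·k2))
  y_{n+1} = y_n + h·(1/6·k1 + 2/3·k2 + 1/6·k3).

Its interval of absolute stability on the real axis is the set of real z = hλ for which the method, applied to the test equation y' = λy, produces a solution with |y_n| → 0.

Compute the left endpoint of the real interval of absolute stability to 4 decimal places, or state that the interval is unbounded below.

On y'=λy, z=hλ:
  order 3, 3-stage ⇒ R(z)=1+z+z^2/2+z^3/6
  (e.g. R(-0.68)=0.49879, |R|=0.49879)

Find x<0 with |R(x)|<1.
x=-0.68: |R|=0.4988
|R(-2.13)|=0.4721 |R(-1.14)|=0.2629 |R(-0.76)|=0.4556
Bisect:
  x_lo=-2.8340 |R|=1.6118  x_hi=-0.0724 |R|=0.9302
  mid=-1.45321 |R|=0.09121 →hi
  mid=-2.14362 |R|=0.48776 →hi
  mid=-2.48882 |R|=0.96109 →hi
  mid=-2.66142 |R|=1.26172 →lo
  mid=-2.57512 |R|=1.10554 →lo
  mid=-2.53197 |R|=1.03189 →lo
  mid=-2.51039 |R|=0.99614 →hi
  ...
  [-2.51275,-2.51259] ⇒ x*=-2.5127
Stable set (-2.5127, 0).

left endpoint -2.5127.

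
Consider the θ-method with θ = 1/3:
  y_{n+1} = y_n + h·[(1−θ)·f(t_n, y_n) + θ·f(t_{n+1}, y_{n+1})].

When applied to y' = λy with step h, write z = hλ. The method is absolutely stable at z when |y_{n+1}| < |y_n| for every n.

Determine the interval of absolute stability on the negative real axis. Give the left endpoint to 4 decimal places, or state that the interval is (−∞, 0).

(-6.0000, 0).

On y'=λy, z=hλ:
  y_{n+1} = y_n + z·[2/3·y_n + 1/3·y_{n+1}] ⇒ (1 − 1/3z)y_{n+1} = (1 + 2/3z)y_n
  R(z) = (1 + 2/3z)/(1 − 1/3z).

Find x<0 with |R(x)|<1.
x=-0.33: |R|=0.7027
R=−1: 1+2/3x = −1+1/3x ⇒ -1/3x=2 ⇒ x=2/(-1/3)=-6.0000
Confirm numerically:
  x=-5.910: |R|=0.98990 <1
  x=-4.747: |R|=0.83826 <1
  x=-4.528: |R|=0.80446 <1
  x=-3.637: |R|=0.64397 <1
  x=-6.444: |R|=1.04701 >1
  x=-6.321: |R|=1.03444 >1
So |R|<1 on (-6.0000, 0).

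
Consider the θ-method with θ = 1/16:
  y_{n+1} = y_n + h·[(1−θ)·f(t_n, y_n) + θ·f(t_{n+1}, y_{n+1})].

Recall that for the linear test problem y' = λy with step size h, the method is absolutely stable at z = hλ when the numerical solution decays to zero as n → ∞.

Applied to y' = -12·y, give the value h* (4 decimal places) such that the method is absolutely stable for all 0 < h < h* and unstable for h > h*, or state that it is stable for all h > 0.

With y'=λy (z=hλ):
  y_{n+1} = y_n + z·[15/16·y_n + 1/16·y_{n+1}] ⇒ (1 − 1/16z)y_{n+1} = (1 + 15/16z)y_n
  so R(z) = (1 + 15/16z)/(1 − 1/16z).

Need |R(x)|<1, x<0.
x=-0.8: |R|=0.2381
R=−1: 1+15/16x = −1+1/16x ⇒ -7/8x=2 ⇒ x=2/(-7/8)=-2.2857
Confirm numerically:
  x=-2.259: |R|=0.97952 <1
  x=-1.847: |R|=0.65585 <1
  x=-1.446: |R|=0.32615 <1
  x=-0.987: |R|=0.07035 <1
  x=-2.713: |R|=1.31967 >1
  x=-2.710: |R|=1.31748 >1
Interval (-2.2857, 0).

(-2.2857,0); λ=-12 ⇒ h* = (16/7)/12 = 0.1905.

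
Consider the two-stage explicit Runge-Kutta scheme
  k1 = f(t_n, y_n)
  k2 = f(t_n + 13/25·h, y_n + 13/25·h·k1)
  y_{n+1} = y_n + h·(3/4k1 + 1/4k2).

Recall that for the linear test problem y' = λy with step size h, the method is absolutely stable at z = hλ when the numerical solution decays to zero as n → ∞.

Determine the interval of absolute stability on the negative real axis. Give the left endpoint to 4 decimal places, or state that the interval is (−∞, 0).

On y'=λy, z=hλ:
  k1=λy_n ⇒ h·k1=z·y_n;  k2=λ(1+13/25z)y_n ⇒ h·k2=z(1+13/25z)y_n
  y_{n+1}/y_n = 1 + 3/4z + 1/4z(1+13/25z) = 1 + z + 13/100z²
  ⇒ R(z) = 1 + z + 13/100z².

Boundary: |R(x)|=1, x<0.
x=-1.32: |R|=0.0935
R=1: x+13/100x²=0 ⇒ x=−100/13=-7.6923; min R=1−1/(4·13/100)=-0.9231>−1
Confirm numerically:
  x=-7.259: |R|=0.59110 <1
  x=-5.531: |R|=0.55405 <1
  x=-5.492: |R|=0.57093 <1
  x=-4.659: |R|=0.83718 <1
  x=-8.073: |R|=1.39953 >1
  x=-7.785: |R|=1.09381 >1
  x=-7.741: |R|=1.04900 >1
So |R|<1 on (-7.6923, 0).

z∈(-7.6923,0).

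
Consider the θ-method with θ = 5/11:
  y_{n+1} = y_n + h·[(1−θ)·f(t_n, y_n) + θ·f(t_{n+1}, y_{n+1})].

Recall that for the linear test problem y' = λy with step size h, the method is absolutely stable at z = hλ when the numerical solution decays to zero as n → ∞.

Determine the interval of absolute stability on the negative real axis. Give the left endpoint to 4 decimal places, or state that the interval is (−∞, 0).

z∈(-22.0000,0).

On y'=λy, z=hλ:
  y_{n+1} = y_n + z·[6/11·y_n + 5/11·y_{n+1}] ⇒ (1 − 5/11z)y_{n+1} = (1 + 6/11z)y_n
  R(z) = (1 + 6/11z)/(1 − 5/11z).

Boundary: |R(x)|=1, x<0.
x=-0.39: |R|=0.6687
R=−1: 1+6/11x = −1+5/11x ⇒ -1/11x=2 ⇒ x=2/(-1/11)=-22.0000
Confirm numerically:
  x=-21.635: |R|=0.99694 <1
  x=-19.147: |R|=0.97327 <1
  x=-15.800: |R|=0.93111 <1
  x=-14.638: |R|=0.91255 <1
  x=-22.571: |R|=1.00461 >1
  x=-22.528: |R|=1.00427 >1
  x=-22.344: |R|=1.00280 >1
Stable set (-22.0000, 0).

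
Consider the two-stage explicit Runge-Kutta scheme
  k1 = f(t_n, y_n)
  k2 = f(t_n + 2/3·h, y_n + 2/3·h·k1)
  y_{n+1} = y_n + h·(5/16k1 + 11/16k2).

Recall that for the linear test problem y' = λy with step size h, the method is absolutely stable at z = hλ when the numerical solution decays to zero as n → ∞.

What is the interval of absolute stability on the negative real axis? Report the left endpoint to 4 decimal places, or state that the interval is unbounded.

(-2.1818, 0).

With y'=λy (z=hλ):
  k1=λy_n ⇒ h·k1=z·y_n;  k2=λ(1+2/3z)y_n ⇒ h·k2=z(1+2/3z)y_n
  y_{n+1}/y_n = 1 + 5/16z + 11/16z(1+2/3z) = 1 + z + 11/24z²
  so R(z) = 1 + z + 11/24z².

Find x<0 with |R(x)|<1.
x=-1.75: |R|=0.6536
R=1: x+11/24x²=0 ⇒ x=−24/11=-2.1818; min R=1−1/(4·11/24)=0.4545>−1
Confirm numerically:
  x=-2.142: |R|=0.96091 <1
  x=-1.791: |R|=0.67919 <1
  x=-1.766: |R|=0.66343 <1
  x=-1.331: |R|=0.48097 <1
  x=-2.631: |R|=1.54166 >1
  x=-2.455: |R|=1.30739 >1
Stable set (-2.1818, 0).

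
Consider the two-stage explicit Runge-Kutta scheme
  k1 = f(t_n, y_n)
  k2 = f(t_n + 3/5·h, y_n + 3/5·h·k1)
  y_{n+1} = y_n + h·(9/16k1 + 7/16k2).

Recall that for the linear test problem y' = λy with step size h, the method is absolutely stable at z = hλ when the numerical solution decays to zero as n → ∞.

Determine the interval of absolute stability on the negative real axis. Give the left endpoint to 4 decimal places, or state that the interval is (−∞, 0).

On y'=λy, z=hλ:
  k1=λy_n ⇒ h·k1=z·y_n;  k2=λ(1+3/5z)y_n ⇒ h·k2=z(1+3/5z)y_n
  y_{n+1}/y_n = 1 + 9/16z + 7/16z(1+3/5z) = 1 + z + 21/80z²
  ⇒ R(z) = 1 + z + 21/80z².

Solve |R(x)|<1 on ℝ⁻.
x=-1.36: |R|=0.1255
R=1: x+21/80x²=0 ⇒ x=−80/21=-3.8095; min R=1−1/(4·21/80)=0.0476>−1
Confirm numerically:
  x=-2.847: |R|=0.28067 <1
  x=-2.783: |R|=0.25009 <1
  x=-1.826: |R|=0.04925 <1
  x=-1.703: |R|=0.05830 <1
  x=-4.243: |R|=1.48280 >1
  x=-4.052: |R|=1.25791 >1
So |R|<1 on (-3.8095, 0).

z∈(-3.8095,0).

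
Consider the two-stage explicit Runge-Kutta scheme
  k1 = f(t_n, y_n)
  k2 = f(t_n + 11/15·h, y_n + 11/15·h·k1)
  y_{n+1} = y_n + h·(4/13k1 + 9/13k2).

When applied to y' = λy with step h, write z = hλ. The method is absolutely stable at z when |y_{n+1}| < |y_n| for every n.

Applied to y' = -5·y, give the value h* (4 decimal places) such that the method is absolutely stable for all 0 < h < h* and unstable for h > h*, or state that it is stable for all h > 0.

(-1.9697,0); λ=-5 ⇒ h* = (65/33)/5 = 0.3939.

Set f=λy, z=hλ:
  k1=λy_n ⇒ h·k1=z·y_n;  k2=λ(1+11/15z)y_n ⇒ h·k2=z(1+11/15z)y_n
  y_{n+1}/y_n = 1 + 4/13z + 9/13z(1+11/15z) = 1 + z + 33/65z²
  ⇒ R(z) = 1 + z + 33/65z².

Boundary: |R(x)|=1, x<0.
x=-1.65: |R|=0.7322
R=1: x+33/65x²=0 ⇒ x=−65/33=-1.9697; min R=1−1/(4·33/65)=0.5076>−1
Confirm numerically:
  x=-1.919: |R|=0.95061 <1
  x=-1.792: |R|=0.83833 <1
  x=-1.136: |R|=0.51917 <1
  x=-1.050: |R|=0.50973 <1
  x=-2.543: |R|=1.74017 >1
  x=-2.227: |R|=1.29091 >1
Stable set (-1.9697, 0).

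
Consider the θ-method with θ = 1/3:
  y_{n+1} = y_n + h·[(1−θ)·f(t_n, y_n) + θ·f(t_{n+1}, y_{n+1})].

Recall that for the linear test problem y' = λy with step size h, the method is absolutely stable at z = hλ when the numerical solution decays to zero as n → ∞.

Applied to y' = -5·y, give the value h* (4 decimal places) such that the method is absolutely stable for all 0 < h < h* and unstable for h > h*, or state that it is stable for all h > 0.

On y'=λy, z=hλ:
  y_{n+1} = y_n + z·[2/3·y_n + 1/3·y_{n+1}] ⇒ (1 − 1/3z)y_{n+1} = (1 + 2/3z)y_n
  R(z) = (1 + 2/3z)/(1 − 1/3z).

Find x<0 with |R(x)|<1.
x=-0.64: |R|=0.4725
R=−1: 1+2/3x = −1+1/3x ⇒ -1/3x=2 ⇒ x=2/(-1/3)=-6.0000
Confirm numerically:
  x=-4.496: |R|=0.79936 <1
  x=-3.557: |R|=0.62742 <1
  x=-3.370: |R|=0.58713 <1
  x=-2.604: |R|=0.39400 <1
  x=-6.325: |R|=1.03485 >1
  x=-6.142: |R|=1.01553 >1
Interval (-6.0000, 0).

(-6.0000,0); λ=-5 ⇒ h* = (6)/5 = 1.2000.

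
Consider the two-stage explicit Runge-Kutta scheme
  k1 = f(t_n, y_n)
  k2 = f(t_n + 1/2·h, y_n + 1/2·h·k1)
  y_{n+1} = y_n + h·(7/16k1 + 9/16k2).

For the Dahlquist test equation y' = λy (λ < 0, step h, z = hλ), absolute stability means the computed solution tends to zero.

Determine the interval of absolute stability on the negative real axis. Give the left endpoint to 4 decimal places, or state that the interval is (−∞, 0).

Set f=λy, z=hλ:
  k1=λy_n ⇒ h·k1=z·y_n;  k2=λ(1+1/2z)y_n ⇒ h·k2=z(1+1/2z)y_n
  y_{n+1}/y_n = 1 + 7/16z + 9/16z(1+1/2z) = 1 + z + 9/32z²
  so R(z) = 1 + z + 9/32z².

Find x<0 with |R(x)|<1.
x=-0.74: |R|=0.4140
R=1: x+9/32x²=0 ⇒ x=−32/9=-3.5556; min R=1−1/(4·9/32)=0.1111>−1
Confirm numerically:
  x=-2.836: |R|=0.42606 <1
  x=-2.272: |R|=0.17981 <1
  x=-2.208: |R|=0.16317 <1
  x=-2.172: |R|=0.15482 <1
  x=-4.031: |R|=1.53902 >1
  x=-3.874: |R|=1.34697 >1
Stable set (-3.5556, 0).

(-3.5556, 0).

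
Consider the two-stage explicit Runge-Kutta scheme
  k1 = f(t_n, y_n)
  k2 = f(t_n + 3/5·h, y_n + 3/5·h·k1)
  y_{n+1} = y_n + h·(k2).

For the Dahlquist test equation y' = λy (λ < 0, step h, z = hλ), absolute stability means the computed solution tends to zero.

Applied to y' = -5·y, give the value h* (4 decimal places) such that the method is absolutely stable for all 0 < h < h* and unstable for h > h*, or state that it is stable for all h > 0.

(-1.6667,0); λ=-5 ⇒ h* = (5/3)/5 = 0.3333.

With y'=λy (z=hλ):
  k1=λy_n ⇒ h·k1=z·y_n;  k2=λ(1+3/5z)y_n ⇒ h·k2=z(1+3/5z)y_n
  y_{n+1}/y_n = 1 + z(1+3/5z) = 1 + z + 3/5z²
  ⇒ R(z) = 1 + z + 3/5z².

Solve |R(x)|<1 on ℝ⁻.
x=-0.65: |R|=0.6035
R=1: x+3/5x²=0 ⇒ x=−5/3=-1.6667; min R=1−1/(4·3/5)=0.5833>−1
Confirm numerically:
  x=-1.366: |R|=0.75357 <1
  x=-1.142: |R|=0.64050 <1
  x=-1.076: |R|=0.61867 <1
  x=-1.055: |R|=0.61281 <1
  x=-1.936: |R|=1.31286 >1
  x=-1.829: |R|=1.17814 >1
Stable set (-1.6667, 0).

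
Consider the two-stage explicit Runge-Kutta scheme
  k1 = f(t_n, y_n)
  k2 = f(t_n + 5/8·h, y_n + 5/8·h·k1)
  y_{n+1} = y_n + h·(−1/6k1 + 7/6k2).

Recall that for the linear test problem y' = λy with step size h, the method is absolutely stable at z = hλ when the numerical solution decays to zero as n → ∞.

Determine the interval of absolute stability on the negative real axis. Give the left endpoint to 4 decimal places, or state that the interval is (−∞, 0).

On y'=λy, z=hλ:
  k1=λy_n ⇒ h·k1=z·y_n;  k2=λ(1+5/8z)y_n ⇒ h·k2=z(1+5/8z)y_n
  y_{n+1}/y_n = 1 − 1/6z + 7/6z(1+5/8z) = 1 + z + 35/48z²
  R(z) = 1 + z + 35/48z².

Need |R(x)|<1, x<0.
x=-1.22: |R|=0.8653
R=1: x+35/48x²=0 ⇒ x=−48/35=-1.3714; min R=1−1/(4·35/48)=0.6571>−1
Confirm numerically:
  x=-0.747: |R|=0.65988 <1
  x=-0.711: |R|=0.65761 <1
  x=-0.688: |R|=0.65715 <1
  x=-1.645: |R|=1.32814 >1
  x=-1.604: |R|=1.27201 >1
Interval (-1.3714, 0).

(-1.3714, 0).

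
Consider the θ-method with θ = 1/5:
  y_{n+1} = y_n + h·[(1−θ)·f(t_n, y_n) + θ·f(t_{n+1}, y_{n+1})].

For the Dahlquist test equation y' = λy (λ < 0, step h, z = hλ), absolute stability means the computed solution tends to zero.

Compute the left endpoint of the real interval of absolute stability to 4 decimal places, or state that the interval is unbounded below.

Set f=λy, z=hλ:
  y_{n+1} = y_n + z·[4/5·y_n + 1/5·y_{n+1}] ⇒ (1 − 1/5z)y_{n+1} = (1 + 4/5z)y_n
  R(z) = (1 + 4/5z)/(1 − 1/5z).

Find x<0 with |R(x)|<1.
x=-1.12: |R|=0.0850
R=−1: 1+4/5x = −1+1/5x ⇒ -3/5x=2 ⇒ x=2/(-3/5)=-3.3333
Confirm numerically:
  x=-3.292: |R|=0.98505 <1
  x=-3.274: |R|=0.97849 <1
  x=-2.381: |R|=0.61293 <1
  x=-1.692: |R|=0.26420 <1
  x=-3.749: |R|=1.14253 >1
  x=-3.507: |R|=1.06124 >1
Stable set (-3.3333, 0).

left endpoint -3.3333.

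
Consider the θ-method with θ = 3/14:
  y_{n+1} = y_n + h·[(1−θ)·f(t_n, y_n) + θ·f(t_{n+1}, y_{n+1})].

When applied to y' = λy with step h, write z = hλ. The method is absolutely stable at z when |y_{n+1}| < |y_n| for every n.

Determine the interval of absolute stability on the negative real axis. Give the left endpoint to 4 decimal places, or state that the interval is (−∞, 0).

z∈(-3.5000,0).

Set f=λy, z=hλ:
  y_{n+1} = y_n + z·[11/14·y_n + 3/14·y_{n+1}] ⇒ (1 − 3/14z)y_{n+1} = (1 + 11/14z)y_n
  so R(z) = (1 + 11/14z)/(1 − 3/14z).

Need |R(x)|<1, x<0.
x=-1.15: |R|=0.0774
R=−1: 1+11/14x = −1+3/14x ⇒ -4/7x=2 ⇒ x=2/(-4/7)=-3.5000
Confirm numerically:
  x=-3.479: |R|=0.99313 <1
  x=-3.342: |R|=0.94739 <1
  x=-2.023: |R|=0.41123 <1
  x=-1.948: |R|=0.37432 <1
  x=-3.842: |R|=1.10718 >1
  x=-3.523: |R|=1.00749 >1
So |R|<1 on (-3.5000, 0).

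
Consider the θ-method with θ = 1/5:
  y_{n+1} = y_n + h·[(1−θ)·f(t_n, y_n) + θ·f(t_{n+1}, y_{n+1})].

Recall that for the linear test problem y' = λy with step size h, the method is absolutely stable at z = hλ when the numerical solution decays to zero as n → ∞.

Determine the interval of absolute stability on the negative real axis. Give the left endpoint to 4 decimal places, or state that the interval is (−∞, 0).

Set f=λy, z=hλ:
  y_{n+1} = y_n + z·[4/5·y_n + 1/5·y_{n+1}] ⇒ (1 − 1/5z)y_{n+1} = (1 + 4/5z)y_n
  so R(z) = (1 + 4/5z)/(1 − 1/5z).

Need |R(x)|<1, x<0.
x=-1.26: |R|=0.0064
R=−1: 1+4/5x = −1+1/5x ⇒ -3/5x=2 ⇒ x=2/(-3/5)=-3.3333
Confirm numerically:
  x=-3.028: |R|=0.88590 <1
  x=-2.176: |R|=0.51616 <1
  x=-2.152: |R|=0.50447 <1
  x=-1.417: |R|=0.10410 <1
  x=-3.876: |R|=1.18342 >1
  x=-3.647: |R|=1.10882 >1
  x=-3.517: |R|=1.06469 >1
Interval (-3.3333, 0).

z∈(-3.3333,0).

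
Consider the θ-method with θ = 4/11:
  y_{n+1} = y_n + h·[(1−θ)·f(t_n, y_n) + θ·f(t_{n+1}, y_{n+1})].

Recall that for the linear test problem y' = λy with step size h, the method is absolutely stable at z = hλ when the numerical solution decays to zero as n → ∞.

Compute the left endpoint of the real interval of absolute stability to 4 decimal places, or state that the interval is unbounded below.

left endpoint -7.3333.

Set f=λy, z=hλ:
  y_{n+1} = y_n + z·[7/11·y_n + 4/11·y_{n+1}] ⇒ (1 − 4/11z)y_{n+1} = (1 + 7/11z)y_n
  so R(z) = (1 + 7/11z)/(1 − 4/11z).

Find x<0 with |R(x)|<1.
x=-1.61: |R|=0.0155
R=−1: 1+7/11x = −1+4/11x ⇒ -3/11x=2 ⇒ x=2/(-3/11)=-7.3333
Confirm numerically:
  x=-4.332: |R|=0.68215 <1
  x=-4.079: |R|=0.64259 <1
  x=-3.355: |R|=0.51126 <1
  x=-7.900: |R|=1.03991 >1
  x=-7.876: |R|=1.03830 >1
  x=-7.442: |R|=1.00800 >1
Interval (-7.3333, 0).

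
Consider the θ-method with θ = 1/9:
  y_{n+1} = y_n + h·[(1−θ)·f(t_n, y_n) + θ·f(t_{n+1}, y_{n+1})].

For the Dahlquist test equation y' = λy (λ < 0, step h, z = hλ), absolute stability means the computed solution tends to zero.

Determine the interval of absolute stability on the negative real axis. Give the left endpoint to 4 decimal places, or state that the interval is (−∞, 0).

Test eqn y'=λy, z=hλ:
  y_{n+1} = y_n + z·[8/9·y_n + 1/9·y_{n+1}] ⇒ (1 − 1/9z)y_{n+1} = (1 + 8/9z)y_n
  R(z) = (1 + 8/9z)/(1 − 1/9z).

Solve |R(x)|<1 on ℝ⁻.
x=-0.4: |R|=0.6170
R=−1: 1+8/9x = −1+1/9x ⇒ -7/9x=2 ⇒ x=2/(-7/9)=-2.5714
Confirm numerically:
  x=-2.551: |R|=0.98762 <1
  x=-2.355: |R|=0.86658 <1
  x=-1.609: |R|=0.36497 <1
  x=-3.028: |R|=1.26571 >1
  x=-2.975: |R|=1.23591 >1
  x=-2.851: |R|=1.16513 >1
Interval (-2.5714, 0).

z∈(-2.5714,0).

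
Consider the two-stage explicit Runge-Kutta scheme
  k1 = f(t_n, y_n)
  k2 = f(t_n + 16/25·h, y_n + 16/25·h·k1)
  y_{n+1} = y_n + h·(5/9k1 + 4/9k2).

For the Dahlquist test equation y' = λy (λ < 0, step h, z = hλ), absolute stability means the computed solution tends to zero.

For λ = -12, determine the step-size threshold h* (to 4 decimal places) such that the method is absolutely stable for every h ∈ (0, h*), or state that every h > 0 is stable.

(-3.5156,0); λ=-12 ⇒ h* = (225/64)/12 = 0.2930.

Test eqn y'=λy, z=hλ:
  k1=λy_n ⇒ h·k1=z·y_n;  k2=λ(1+16/25z)y_n ⇒ h·k2=z(1+16/25z)y_n
  y_{n+1}/y_n = 1 + 5/9z + 4/9z(1+16/25z) = 1 + z + 64/225z²
  R(z) = 1 + z + 64/225z².

Boundary: |R(x)|=1, x<0.
x=-1.06: |R|=0.2596
R=1: x+64/225x²=0 ⇒ x=−225/64=-3.5156; min R=1−1/(4·64/225)=0.1211>−1
Confirm numerically:
  x=-3.161: |R|=0.68115 <1
  x=-2.263: |R|=0.19369 <1
  x=-1.810: |R|=0.12187 <1
  x=-4.003: |R|=1.55494 >1
  x=-3.669: |R|=1.16007 >1
Interval (-3.5156, 0).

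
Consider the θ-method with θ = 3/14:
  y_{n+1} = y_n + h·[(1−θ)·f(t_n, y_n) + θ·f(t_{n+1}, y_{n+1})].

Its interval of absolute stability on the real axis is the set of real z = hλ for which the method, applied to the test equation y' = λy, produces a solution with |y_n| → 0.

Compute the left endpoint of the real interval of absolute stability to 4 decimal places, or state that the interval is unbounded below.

left endpoint -3.5000.

Set f=λy, z=hλ:
  y_{n+1} = y_n + z·[11/14·y_n + 3/14·y_{n+1}] ⇒ (1 − 3/14z)y_{n+1} = (1 + 11/14z)y_n
  ⇒ R(z) = (1 + 11/14z)/(1 − 3/14z).

Solve |R(x)|<1 on ℝ⁻.
x=-0.95: |R|=0.2107
R=−1: 1+11/14x = −1+3/14x ⇒ -4/7x=2 ⇒ x=2/(-4/7)=-3.5000
Confirm numerically:
  x=-2.567: |R|=0.65605 <1
  x=-2.496: |R|=0.62621 <1
  x=-1.779: |R|=0.28800 <1
  x=-3.864: |R|=1.11379 >1
  x=-3.807: |R|=1.09661 >1
  x=-3.731: |R|=1.07335 >1
Interval (-3.5000, 0).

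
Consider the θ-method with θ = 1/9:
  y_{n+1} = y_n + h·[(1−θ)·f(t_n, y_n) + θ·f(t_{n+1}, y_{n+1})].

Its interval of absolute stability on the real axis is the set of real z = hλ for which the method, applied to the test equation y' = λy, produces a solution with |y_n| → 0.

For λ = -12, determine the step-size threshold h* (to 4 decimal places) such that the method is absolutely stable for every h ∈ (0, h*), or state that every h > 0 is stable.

(-2.5714,0); λ=-12 ⇒ h* = (18/7)/12 = 0.2143.

Set f=λy, z=hλ:
  y_{n+1} = y_n + z·[8/9·y_n + 1/9·y_{n+1}] ⇒ (1 − 1/9z)y_{n+1} = (1 + 8/9z)y_n
  ⇒ R(z) = (1 + 8/9z)/(1 − 1/9z).

Find x<0 with |R(x)|<1.
x=-0.62: |R|=0.4200
R=−1: 1+8/9x = −1+1/9x ⇒ -7/9x=2 ⇒ x=2/(-7/9)=-2.5714
Confirm numerically:
  x=-2.285: |R|=0.82233 <1
  x=-1.417: |R|=0.22425 <1
  x=-1.208: |R|=0.06505 <1
  x=-3.064: |R|=1.28581 >1
  x=-2.883: |R|=1.18354 >1
  x=-2.830: |R|=1.15300 >1
Interval (-2.5714, 0).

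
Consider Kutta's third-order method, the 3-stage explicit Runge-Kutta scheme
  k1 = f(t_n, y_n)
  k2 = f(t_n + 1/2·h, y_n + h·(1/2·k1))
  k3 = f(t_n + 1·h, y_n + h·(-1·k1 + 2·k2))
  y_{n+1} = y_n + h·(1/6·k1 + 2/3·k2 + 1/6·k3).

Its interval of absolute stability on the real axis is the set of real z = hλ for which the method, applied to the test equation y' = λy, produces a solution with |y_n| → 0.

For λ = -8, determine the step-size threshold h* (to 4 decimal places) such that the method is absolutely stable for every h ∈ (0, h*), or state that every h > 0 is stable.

Test eqn y'=λy, z=hλ:
  order 3, 3-stage ⇒ R(z)=1+z+z^2/2+z^3/6
  (e.g. R(-0.53)=0.58564, |R|=0.58564)

Solve |R(x)|<1 on ℝ⁻.
x=-0.53: |R|=0.5856
|R(-1.63)|=0.0233 |R(-1.6)|=0.0027 |R(-0.74)|=0.4663
Bisect:
  x_lo=-3.0871 |R|=2.2255  x_hi=-0.2624 |R|=0.7690
  mid=-1.67478 |R|=0.05526 →hi
  mid=-2.38096 |R|=0.79607 →hi
  mid=-2.73405 |R|=1.40271 →lo
  mid=-2.55750 |R|=1.07512 →lo
  mid=-2.46923 |R|=0.92987 →hi
  mid=-2.51337 |R|=1.00102 →lo
  mid=-2.49130 |R|=0.96508 →hi
  mid=-2.50233 |R|=0.98296 →hi
  mid=-2.50785 |R|=0.99197 →hi
  ...
  [-2.51285,-2.51268] ⇒ x*=-2.5127
Interval (-2.5127, 0).

(-2.5127,0); λ=-8 ⇒ h* = 0.3141.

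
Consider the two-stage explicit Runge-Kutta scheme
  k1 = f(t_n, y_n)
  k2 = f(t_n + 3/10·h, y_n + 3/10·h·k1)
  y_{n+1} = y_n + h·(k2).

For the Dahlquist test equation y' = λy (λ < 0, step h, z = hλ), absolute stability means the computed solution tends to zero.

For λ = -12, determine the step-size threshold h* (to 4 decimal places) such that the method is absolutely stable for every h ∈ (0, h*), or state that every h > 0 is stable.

On y'=λy, z=hλ:
  k1=λy_n ⇒ h·k1=z·y_n;  k2=λ(1+3/10z)y_n ⇒ h·k2=z(1+3/10z)y_n
  y_{n+1}/y_n = 1 + z(1+3/10z) = 1 + z + 3/10z²
  so R(z) = 1 + z + 3/10z².

Boundary: |R(x)|=1, x<0.
x=-0.36: |R|=0.6789
R=1: x+3/10x²=0 ⇒ x=−10/3=-3.3333; min R=1−1/(4·3/10)=0.1667>−1
Confirm numerically:
  x=-2.607: |R|=0.43193 <1
  x=-2.489: |R|=0.36954 <1
  x=-1.543: |R|=0.17125 <1
  x=-3.820: |R|=1.55772 >1
  x=-3.637: |R|=1.33133 >1
  x=-3.572: |R|=1.25576 >1
Interval (-3.3333, 0).

(-3.3333,0); λ=-12 ⇒ h* = (10/3)/12 = 0.2778.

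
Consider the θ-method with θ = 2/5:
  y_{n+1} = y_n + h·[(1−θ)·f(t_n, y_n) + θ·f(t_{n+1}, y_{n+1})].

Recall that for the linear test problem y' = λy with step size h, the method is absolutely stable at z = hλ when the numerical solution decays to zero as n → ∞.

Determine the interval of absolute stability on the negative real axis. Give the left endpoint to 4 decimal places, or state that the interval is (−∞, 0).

(-10.0000, 0).

Set f=λy, z=hλ:
  y_{n+1} = y_n + z·[3/5·y_n + 2/5·y_{n+1}] ⇒ (1 − 2/5z)y_{n+1} = (1 + 3/5z)y_n
  Hence R(z) = (1 + 3/5z)/(1 − 2/5z).

Boundary: |R(x)|=1, x<0.
x=-1.08: |R|=0.2458
R=−1: 1+3/5x = −1+2/5x ⇒ -1/5x=2 ⇒ x=2/(-1/5)=-10.0000
Confirm numerically:
  x=-7.521: |R|=0.87631 <1
  x=-6.836: |R|=0.83055 <1
  x=-4.144: |R|=0.55930 <1
  x=-10.373: |R|=1.01449 >1
  x=-10.176: |R|=1.00694 >1
Interval (-10.0000, 0).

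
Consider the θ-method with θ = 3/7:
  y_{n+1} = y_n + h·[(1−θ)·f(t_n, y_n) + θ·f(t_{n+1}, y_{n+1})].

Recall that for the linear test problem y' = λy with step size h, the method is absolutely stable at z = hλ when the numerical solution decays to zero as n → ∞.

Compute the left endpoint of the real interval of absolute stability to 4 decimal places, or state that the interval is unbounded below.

z* = -14.0000.

With y'=λy (z=hλ):
  y_{n+1} = y_n + z·[4/7·y_n + 3/7·y_{n+1}] ⇒ (1 − 3/7z)y_{n+1} = (1 + 4/7z)y_n
  Hence R(z) = (1 + 4/7z)/(1 − 3/7z).

Boundary: |R(x)|=1, x<0.
x=-1.77: |R|=0.0065
R=−1: 1+4/7x = −1+3/7x ⇒ -1/7x=2 ⇒ x=2/(-1/7)=-14.0000
Confirm numerically:
  x=-13.209: |R|=0.98304 <1
  x=-12.100: |R|=0.95612 <1
  x=-7.401: |R|=0.77403 <1
  x=-6.019: |R|=0.68149 <1
  x=-14.521: |R|=1.01030 >1
  x=-14.431: |R|=1.00857 >1
  x=-14.171: |R|=1.00345 >1
So |R|<1 on (-14.0000, 0).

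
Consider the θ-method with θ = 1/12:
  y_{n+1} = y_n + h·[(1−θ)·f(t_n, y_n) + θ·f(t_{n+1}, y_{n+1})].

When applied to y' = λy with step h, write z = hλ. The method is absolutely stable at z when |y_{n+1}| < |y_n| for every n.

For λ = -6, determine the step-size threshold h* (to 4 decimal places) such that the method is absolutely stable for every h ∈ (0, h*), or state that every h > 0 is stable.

Test eqn y'=λy, z=hλ:
  y_{n+1} = y_n + z·[11/12·y_n + 1/12·y_{n+1}] ⇒ (1 − 1/12z)y_{n+1} = (1 + 11/12z)y_n
  so R(z) = (1 + 11/12z)/(1 − 1/12z).

Need |R(x)|<1, x<0.
x=-0.33: |R|=0.6788
R=−1: 1+11/12x = −1+1/12x ⇒ -5/6x=2 ⇒ x=2/(-5/6)=-2.4000
Confirm numerically:
  x=-2.040: |R|=0.74359 <1
  x=-1.827: |R|=0.58559 <1
  x=-1.275: |R|=0.15254 <1
  x=-1.060: |R|=0.02603 <1
  x=-2.820: |R|=1.28340 >1
  x=-2.469: |R|=1.04769 >1
  x=-2.460: |R|=1.04149 >1
So |R|<1 on (-2.4000, 0).

(-2.4000,0); λ=-6 ⇒ h* = (12/5)/6 = 0.4000.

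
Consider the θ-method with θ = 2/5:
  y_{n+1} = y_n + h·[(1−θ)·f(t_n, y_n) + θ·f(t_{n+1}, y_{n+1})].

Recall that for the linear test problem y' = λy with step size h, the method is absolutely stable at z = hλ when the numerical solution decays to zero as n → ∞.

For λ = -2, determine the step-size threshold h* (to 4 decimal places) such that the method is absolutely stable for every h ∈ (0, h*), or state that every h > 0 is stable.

Test eqn y'=λy, z=hλ:
  y_{n+1} = y_n + z·[3/5·y_n + 2/5·y_{n+1}] ⇒ (1 − 2/5z)y_{n+1} = (1 + 3/5z)y_n
  ⇒ R(z) = (1 + 3/5z)/(1 − 2/5z).

Need |R(x)|<1, x<0.
x=-0.53: |R|=0.5627
R=−1: 1+3/5x = −1+2/5x ⇒ -1/5x=2 ⇒ x=2/(-1/5)=-10.0000
Confirm numerically:
  x=-7.406: |R|=0.86907 <1
  x=-6.336: |R|=0.79267 <1
  x=-5.412: |R|=0.71006 <1
  x=-10.440: |R|=1.01700 >1
  x=-10.121: |R|=1.00479 >1
Interval (-10.0000, 0).

(-10.0000,0); λ=-2 ⇒ h* = (10)/2 = 5.0000.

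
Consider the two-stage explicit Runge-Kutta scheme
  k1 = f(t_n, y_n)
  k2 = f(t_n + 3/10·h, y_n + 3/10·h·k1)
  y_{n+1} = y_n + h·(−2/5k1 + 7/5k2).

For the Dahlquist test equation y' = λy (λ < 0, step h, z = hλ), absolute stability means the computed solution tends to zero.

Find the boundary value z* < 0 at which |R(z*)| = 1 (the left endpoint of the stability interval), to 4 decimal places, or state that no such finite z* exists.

With y'=λy (z=hλ):
  k1=λy_n ⇒ h·k1=z·y_n;  k2=λ(1+3/10z)y_n ⇒ h·k2=z(1+3/10z)y_n
  y_{n+1}/y_n = 1 − 2/5z + 7/5z(1+3/10z) = 1 + z + 21/50z²
  so R(z) = 1 + z + 21/50z².

Find x<0 with |R(x)|<1.
x=-1.22: |R|=0.4051
R=1: x+21/50x²=0 ⇒ x=−50/21=-2.3810; min R=1−1/(4·21/50)=0.4048>−1
Confirm numerically:
  x=-1.886: |R|=0.60794 <1
  x=-1.862: |R|=0.59416 <1
  x=-1.109: |R|=0.40755 <1
  x=-1.103: |R|=0.40798 <1
  x=-2.909: |R|=1.64516 >1
  x=-2.849: |R|=1.56006 >1
  x=-2.586: |R|=1.22271 >1
Stable set (-2.3810, 0).

z* = -2.3810.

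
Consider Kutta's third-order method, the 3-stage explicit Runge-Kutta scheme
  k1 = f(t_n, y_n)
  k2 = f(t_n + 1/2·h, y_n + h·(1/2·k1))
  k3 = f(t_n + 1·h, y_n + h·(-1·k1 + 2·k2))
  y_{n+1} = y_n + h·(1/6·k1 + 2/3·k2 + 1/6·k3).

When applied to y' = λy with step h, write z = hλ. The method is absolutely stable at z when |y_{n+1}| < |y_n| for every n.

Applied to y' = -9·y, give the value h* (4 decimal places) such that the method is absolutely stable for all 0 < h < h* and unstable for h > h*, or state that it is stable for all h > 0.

(-2.5127,0); λ=-9 ⇒ h* = 0.2792.

Test eqn y'=λy, z=hλ:
  order 3, 3-stage ⇒ R(z)=1+z+z^2/2+z^3/6
  (e.g. R(-0.91)=0.37845, |R|=0.37845)

Solve |R(x)|<1 on ℝ⁻.
x=-0.91: |R|=0.3785
|R(-2.13)|=0.4721 |R(-1.5)|=0.0625 |R(-1.18)|=0.2424
Bisect:
  x_lo=-3.1263 |R|=2.3320  x_hi=-0.2156 |R|=0.8060
  mid=-1.67095 |R|=0.05248 →hi
  mid=-2.39861 |R|=0.82195 →hi
  mid=-2.76244 |R|=1.46031 →lo
  mid=-2.58053 |R|=1.11498 →lo
  mid=-2.48957 |R|=0.96230 →hi
  mid=-2.53505 |R|=1.03705 →lo
  mid=-2.51231 |R|=0.99928 →hi
  mid=-2.52368 |R|=1.01807 →lo
  ...
  [-2.51284,-2.51267] ⇒ x*=-2.5127
So |R|<1 on (-2.5127, 0).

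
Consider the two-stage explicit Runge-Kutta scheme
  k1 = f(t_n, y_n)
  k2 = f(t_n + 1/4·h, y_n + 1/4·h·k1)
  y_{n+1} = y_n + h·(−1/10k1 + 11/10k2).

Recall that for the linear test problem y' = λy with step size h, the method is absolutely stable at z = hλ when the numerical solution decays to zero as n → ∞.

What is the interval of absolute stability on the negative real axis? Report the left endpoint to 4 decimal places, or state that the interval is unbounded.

Test eqn y'=λy, z=hλ:
  k1=λy_n ⇒ h·k1=z·y_n;  k2=λ(1+1/4z)y_n ⇒ h·k2=z(1+1/4z)y_n
  y_{n+1}/y_n = 1 − 1/10z + 11/10z(1+1/4z) = 1 + z + 11/40z²
  Hence R(z) = 1 + z + 11/40z².

Boundary: |R(x)|=1, x<0.
x=-1.2: |R|=0.1960
R=1: x+11/40x²=0 ⇒ x=−40/11=-3.6364; min R=1−1/(4·11/40)=0.0909>−1
Confirm numerically:
  x=-2.124: |R|=0.11663 <1
  x=-1.897: |R|=0.09262 <1
  x=-1.876: |R|=0.09183 <1
  x=-4.236: |R|=1.69852 >1
  x=-3.803: |R|=1.17427 >1
  x=-3.759: |R|=1.12677 >1
Interval (-3.6364, 0).

(-3.6364, 0).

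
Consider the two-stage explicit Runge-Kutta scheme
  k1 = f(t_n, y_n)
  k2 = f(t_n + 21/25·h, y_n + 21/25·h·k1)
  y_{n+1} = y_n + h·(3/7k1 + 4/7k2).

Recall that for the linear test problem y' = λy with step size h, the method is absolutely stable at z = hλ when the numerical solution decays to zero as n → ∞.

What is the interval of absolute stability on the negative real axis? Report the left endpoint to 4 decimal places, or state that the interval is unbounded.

(-2.0833, 0).

On y'=λy, z=hλ:
  k1=λy_n ⇒ h·k1=z·y_n;  k2=λ(1+21/25z)y_n ⇒ h·k2=z(1+21/25z)y_n
  y_{n+1}/y_n = 1 + 3/7z + 4/7z(1+21/25z) = 1 + z + 12/25z²
  Hence R(z) = 1 + z + 12/25z².

Solve |R(x)|<1 on ℝ⁻.
x=-0.43: |R|=0.6588
R=1: x+12/25x²=0 ⇒ x=−25/12=-2.0833; min R=1−1/(4·12/25)=0.4792>−1
Confirm numerically:
  x=-1.554: |R|=0.60516 <1
  x=-1.192: |R|=0.49001 <1
  x=-1.031: |R|=0.47922 <1
  x=-2.569: |R|=1.59889 >1
  x=-2.326: |R|=1.27093 >1
  x=-2.107: |R|=1.02394 >1
Stable set (-2.0833, 0).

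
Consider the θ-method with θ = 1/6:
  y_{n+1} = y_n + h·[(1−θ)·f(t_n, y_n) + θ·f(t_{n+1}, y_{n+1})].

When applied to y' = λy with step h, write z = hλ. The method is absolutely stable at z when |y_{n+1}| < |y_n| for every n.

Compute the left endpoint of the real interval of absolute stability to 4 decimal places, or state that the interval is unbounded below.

z* = -3.0000.

Set f=λy, z=hλ:
  y_{n+1} = y_n + z·[5/6·y_n + 1/6·y_{n+1}] ⇒ (1 − 1/6z)y_{n+1} = (1 + 5/6z)y_n
  Hence R(z) = (1 + 5/6z)/(1 − 1/6z).

Solve |R(x)|<1 on ℝ⁻.
x=-1.04: |R|=0.1136
R=−1: 1+5/6x = −1+1/6x ⇒ -2/3x=2 ⇒ x=2/(-2/3)=-3.0000
Confirm numerically:
  x=-2.723: |R|=0.87298 <1
  x=-2.425: |R|=0.72700 <1
  x=-2.284: |R|=0.65427 <1
  x=-3.478: |R|=1.20173 >1
  x=-3.269: |R|=1.11609 >1
  x=-3.158: |R|=1.06901 >1
Stable set (-3.0000, 0).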